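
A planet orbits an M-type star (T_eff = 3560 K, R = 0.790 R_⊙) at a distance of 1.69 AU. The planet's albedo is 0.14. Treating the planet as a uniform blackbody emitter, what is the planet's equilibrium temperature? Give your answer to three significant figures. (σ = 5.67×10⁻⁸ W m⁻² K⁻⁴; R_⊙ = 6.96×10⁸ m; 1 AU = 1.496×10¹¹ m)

T_eq ≈ 113 K

R_⋆ = 0.790 × 6.96×10⁸ = 5.50×10⁸ m.
d = 1.69 AU = 2.53×10¹¹ m.
L = 4πR_⋆²σT_⋆⁴ = 4π(5.50×10⁸)² × 5.67×10⁻⁸ × (3560)⁴ = 3.46×10²⁵ W.
S = L/(4πd²) = 43.1 W m⁻².
Energy balance: absorbed = emitted ⇒ πR²·S(1−A) = 4πR²·σT_eq⁴, so T_eq⁴ = S(1−A)/(4σ).
T_eq = [43.1 × 0.86 / (4 × 5.67×10⁻⁸)]^(1/4) = (1.63×10⁸)^(1/4) = 113 K.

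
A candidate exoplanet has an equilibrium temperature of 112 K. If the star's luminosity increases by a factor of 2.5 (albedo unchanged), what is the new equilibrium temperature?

T_eq ≈ 141 K

T_eq ∝ L^(1/4) · d^(−1/2).
T′ = 112 × 2.5^(1/4) = 141 K.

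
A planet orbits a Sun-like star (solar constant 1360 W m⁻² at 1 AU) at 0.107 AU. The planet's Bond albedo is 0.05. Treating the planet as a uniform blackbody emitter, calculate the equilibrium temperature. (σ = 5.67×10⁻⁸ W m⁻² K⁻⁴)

Flux at 0.107 AU: S = 1360/0.107² = 1.19×10⁵ W m⁻².
Energy balance: absorbed = emitted ⇒ πR²·S(1−A) = 4πR²·σT_eq⁴, so T_eq⁴ = S(1−A)/(4σ).
T_eq = [1.19×10⁵ × 0.95 / (4 × 5.67×10⁻⁸)]^(1/4) = (4.98×10¹¹)^(1/4) = 840 K.

T_eq ≈ 840 K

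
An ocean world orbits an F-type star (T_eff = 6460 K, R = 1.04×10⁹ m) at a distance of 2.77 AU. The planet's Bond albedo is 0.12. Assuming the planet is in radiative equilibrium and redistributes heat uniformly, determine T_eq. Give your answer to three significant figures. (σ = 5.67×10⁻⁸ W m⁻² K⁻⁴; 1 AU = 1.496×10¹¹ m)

d = 2.77 AU = 4.14×10¹¹ m.
L = 4πR_⋆²σT_⋆⁴ = 4π(1.04×10⁹)² × 5.67×10⁻⁸ × (6460)⁴ = 1.34×10²⁷ W.
S = L/(4πd²) = 622 W m⁻².
Energy balance: absorbed = emitted ⇒ πR²·S(1−A) = 4πR²·σT_eq⁴, so T_eq⁴ = S(1−A)/(4σ).
T_eq = [622 × 0.88 / (4 × 5.67×10⁻⁸)]^(1/4) = (2.41×10⁹)^(1/4) = 222 K.

T_eq ≈ 222 K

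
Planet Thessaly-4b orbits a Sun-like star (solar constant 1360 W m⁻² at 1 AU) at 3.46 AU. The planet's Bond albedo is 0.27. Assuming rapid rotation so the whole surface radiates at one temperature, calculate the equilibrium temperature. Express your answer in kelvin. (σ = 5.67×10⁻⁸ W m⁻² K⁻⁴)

T_eq ≈ 138 K

Flux at 3.46 AU: S = 1360/3.46² = 114 W m⁻².
Energy balance: absorbed = emitted ⇒ πR²·S(1−A) = 4πR²·σT_eq⁴, so T_eq⁴ = S(1−A)/(4σ).
T_eq = [114 × 0.73 / (4 × 5.67×10⁻⁸)]^(1/4) = (3.66×10⁸)^(1/4) = 138 K.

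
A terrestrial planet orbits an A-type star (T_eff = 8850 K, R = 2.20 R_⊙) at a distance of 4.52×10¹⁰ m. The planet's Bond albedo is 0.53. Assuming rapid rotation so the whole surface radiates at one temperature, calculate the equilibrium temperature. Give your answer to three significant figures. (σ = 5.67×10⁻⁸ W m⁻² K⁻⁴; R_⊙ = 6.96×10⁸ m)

R_⋆ = 2.20 × 6.96×10⁸ = 1.53×10⁹ m.
L = 4πR_⋆²σT_⋆⁴ = 4π(1.53×10⁹)² × 5.67×10⁻⁸ × (8850)⁴ = 1.02×10²⁸ W.
S = L/(4πd²) = 3.99×10⁵ W m⁻².
Energy balance: absorbed = emitted ⇒ πR²·S(1−A) = 4πR²·σT_eq⁴, so T_eq⁴ = S(1−A)/(4σ).
T_eq = [3.99×10⁵ × 0.47 / (4 × 5.67×10⁻⁸)]^(1/4) = (8.27×10¹¹)^(1/4) = 954 K.

T_eq ≈ 954 K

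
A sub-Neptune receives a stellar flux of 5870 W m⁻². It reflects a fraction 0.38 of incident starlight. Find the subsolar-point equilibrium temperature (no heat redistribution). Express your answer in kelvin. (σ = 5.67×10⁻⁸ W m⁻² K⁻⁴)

At the subsolar point the surface absorbs S(1−A) and emits σT⁴ per unit area — no factor of 4, since only the local patch is in balance.
T = [5870 × 0.62 / 5.67×10⁻⁸]^(1/4) = (6.42×10¹⁰)^(1/4) = 503 K.

T_ss ≈ 503 K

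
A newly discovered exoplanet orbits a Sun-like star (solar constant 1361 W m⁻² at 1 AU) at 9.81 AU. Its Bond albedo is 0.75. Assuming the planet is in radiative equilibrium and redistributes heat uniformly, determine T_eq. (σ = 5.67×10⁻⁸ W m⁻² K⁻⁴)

T_eq ≈ 62.8 K

Flux at 9.81 AU: S = 1361/9.81² = 14.1 W m⁻².
Energy balance: absorbed = emitted ⇒ πR²·S(1−A) = 4πR²·σT_eq⁴, so T_eq⁴ = S(1−A)/(4σ).
T_eq = [14.1 × 0.25 / (4 × 5.67×10⁻⁸)]^(1/4) = (1.56×10⁷)^(1/4) = 62.8 K.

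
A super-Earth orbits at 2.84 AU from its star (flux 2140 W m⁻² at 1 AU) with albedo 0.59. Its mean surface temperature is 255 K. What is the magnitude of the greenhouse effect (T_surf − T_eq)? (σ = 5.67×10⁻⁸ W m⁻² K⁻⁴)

S = 2140/2.84² = 265.3 W m⁻².
T_eq = [S(1−A)/(4σ)]^(1/4) = [265.3×0.41/(4×5.67×10⁻⁸)]^(1/4) = 148.0 K.
ΔT = T_surf − T_eq = 255 − 148.0.

ΔT ≈ 107.0 K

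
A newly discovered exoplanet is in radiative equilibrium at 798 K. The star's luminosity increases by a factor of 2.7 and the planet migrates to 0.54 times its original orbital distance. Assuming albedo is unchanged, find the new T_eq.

T_eq ≈ 1390 K

T_eq ∝ L^(1/4) · d^(−1/2).
T′ = 798 × 2.7^(1/4) / 0.54^(1/2) = 1390 K.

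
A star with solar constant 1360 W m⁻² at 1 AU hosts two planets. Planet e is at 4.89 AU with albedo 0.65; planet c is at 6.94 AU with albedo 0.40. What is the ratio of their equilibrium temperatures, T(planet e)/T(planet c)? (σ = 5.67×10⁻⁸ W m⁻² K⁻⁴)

T₁/T₂ ≈ 1.041

T_eq = [S₀(1−A)/(4σd²)]^(1/4), so T ∝ (1−A)^(1/4) / √d.
T₁ = [1360×0.35/(4×5.67×10⁻⁸×4.89²)]^(1/4) = 96.79 K.
T₂ = [1360×0.60/(4×5.67×10⁻⁸×6.94²)]^(1/4) = 92.97 K.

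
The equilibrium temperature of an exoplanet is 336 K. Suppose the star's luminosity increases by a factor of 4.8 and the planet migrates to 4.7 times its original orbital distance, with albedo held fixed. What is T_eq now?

T_eq ≈ 229 K

T_eq ∝ L^(1/4) · d^(−1/2).
T′ = 336 × 4.8^(1/4) / 4.7^(1/2) = 229 K.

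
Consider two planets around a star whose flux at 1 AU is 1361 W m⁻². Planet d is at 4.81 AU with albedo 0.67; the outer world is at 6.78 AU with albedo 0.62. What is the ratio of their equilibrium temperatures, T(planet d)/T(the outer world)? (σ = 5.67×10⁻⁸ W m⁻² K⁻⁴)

T_eq = [S₀(1−A)/(4σd²)]^(1/4), so T ∝ (1−A)^(1/4) / √d.
T₁ = [1361×0.33/(4×5.67×10⁻⁸×4.81²)]^(1/4) = 96.19 K.
T₂ = [1361×0.38/(4×5.67×10⁻⁸×6.78²)]^(1/4) = 83.92 K.

T₁/T₂ ≈ 1.146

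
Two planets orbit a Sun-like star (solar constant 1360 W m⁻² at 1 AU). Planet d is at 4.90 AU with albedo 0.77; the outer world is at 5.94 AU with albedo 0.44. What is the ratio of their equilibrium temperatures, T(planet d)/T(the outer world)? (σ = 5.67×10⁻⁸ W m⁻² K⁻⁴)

T_eq = [S₀(1−A)/(4σd²)]^(1/4), so T ∝ (1−A)^(1/4) / √d.
T₁ = [1360×0.23/(4×5.67×10⁻⁸×4.90²)]^(1/4) = 87.06 K.
T₂ = [1360×0.56/(4×5.67×10⁻⁸×5.94²)]^(1/4) = 98.77 K.

T₁/T₂ ≈ 0.881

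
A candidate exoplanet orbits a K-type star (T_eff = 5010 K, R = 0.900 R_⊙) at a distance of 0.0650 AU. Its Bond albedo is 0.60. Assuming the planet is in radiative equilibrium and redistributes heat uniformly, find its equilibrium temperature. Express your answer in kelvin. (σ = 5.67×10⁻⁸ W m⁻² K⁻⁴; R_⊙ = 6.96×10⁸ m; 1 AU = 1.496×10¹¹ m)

R_⋆ = 0.900 × 6.96×10⁸ = 6.26×10⁸ m.
d = 0.0650 AU = 9.72×10⁹ m.
L = 4πR_⋆²σT_⋆⁴ = 4π(6.26×10⁸)² × 5.67×10⁻⁸ × (5010)⁴ = 1.76×10²⁶ W.
S = L/(4πd²) = 1.48×10⁵ W m⁻².
Energy balance: absorbed = emitted ⇒ πR²·S(1−A) = 4πR²·σT_eq⁴, so T_eq⁴ = S(1−A)/(4σ).
T_eq = [1.48×10⁵ × 0.40 / (4 × 5.67×10⁻⁸)]^(1/4) = (2.61×10¹¹)^(1/4) = 715 K.

T_eq ≈ 715 K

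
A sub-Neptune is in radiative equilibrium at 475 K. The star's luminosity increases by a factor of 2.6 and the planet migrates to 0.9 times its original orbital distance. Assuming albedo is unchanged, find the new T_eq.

T_eq ≈ 636 K

T_eq ∝ L^(1/4) · d^(−1/2).
T′ = 475 × 2.6^(1/4) / 0.9^(1/2) = 636 K.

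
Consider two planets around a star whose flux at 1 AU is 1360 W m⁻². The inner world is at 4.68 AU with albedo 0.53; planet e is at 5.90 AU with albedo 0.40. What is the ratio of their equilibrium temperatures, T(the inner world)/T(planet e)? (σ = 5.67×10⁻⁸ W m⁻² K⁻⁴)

T_eq = [S₀(1−A)/(4σd²)]^(1/4), so T ∝ (1−A)^(1/4) / √d.
T₁ = [1360×0.47/(4×5.67×10⁻⁸×4.68²)]^(1/4) = 106.51 K.
T₂ = [1360×0.60/(4×5.67×10⁻⁸×5.90²)]^(1/4) = 100.83 K.

T₁/T₂ ≈ 1.056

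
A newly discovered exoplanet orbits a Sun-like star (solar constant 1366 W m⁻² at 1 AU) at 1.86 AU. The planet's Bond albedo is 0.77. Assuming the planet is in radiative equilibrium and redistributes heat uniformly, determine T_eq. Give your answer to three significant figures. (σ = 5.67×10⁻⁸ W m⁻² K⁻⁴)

T_eq ≈ 141 K

Flux at 1.86 AU: S = 1366/1.86² = 395 W m⁻².
Energy balance: absorbed = emitted ⇒ πR²·S(1−A) = 4πR²·σT_eq⁴, so T_eq⁴ = S(1−A)/(4σ).
T_eq = [395 × 0.23 / (4 × 5.67×10⁻⁸)]^(1/4) = (4.00×10⁸)^(1/4) = 141 K.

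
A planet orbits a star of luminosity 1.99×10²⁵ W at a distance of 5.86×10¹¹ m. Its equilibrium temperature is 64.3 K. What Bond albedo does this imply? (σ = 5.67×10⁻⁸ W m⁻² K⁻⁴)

Flux: S = L/(4πd²) = 1.99×10²⁵/(4π×(5.86×10¹¹)²) = 4.61 W m⁻².
From T_eq⁴ = S(1−A)/(4σ): 1−A = 4σT_eq⁴/S.
1−A = 4 × 5.67×10⁻⁸ × (64.3)⁴ / 4.61 = 0.841.

A ≈ 0.16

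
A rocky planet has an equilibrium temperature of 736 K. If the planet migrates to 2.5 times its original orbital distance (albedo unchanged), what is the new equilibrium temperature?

T_eq ∝ L^(1/4) · d^(−1/2).
T′ = 736 / 2.5^(1/2) = 465 K.

T_eq ≈ 465 K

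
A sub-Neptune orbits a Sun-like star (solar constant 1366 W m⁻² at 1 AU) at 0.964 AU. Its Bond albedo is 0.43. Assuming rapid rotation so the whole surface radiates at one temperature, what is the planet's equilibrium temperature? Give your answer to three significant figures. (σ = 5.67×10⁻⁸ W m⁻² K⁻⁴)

Flux at 0.964 AU: S = 1366/0.964² = 1470 W m⁻².
Energy balance: absorbed = emitted ⇒ πR²·S(1−A) = 4πR²·σT_eq⁴, so T_eq⁴ = S(1−A)/(4σ).
T_eq = [1470 × 0.57 / (4 × 5.67×10⁻⁸)]^(1/4) = (3.69×10⁹)^(1/4) = 247 K.

T_eq ≈ 247 K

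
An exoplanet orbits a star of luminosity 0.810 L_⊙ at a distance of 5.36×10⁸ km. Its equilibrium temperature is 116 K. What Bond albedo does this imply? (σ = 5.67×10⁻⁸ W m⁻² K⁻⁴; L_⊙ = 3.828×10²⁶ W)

A ≈ 0.52

d = 5.36×10⁸ km = 5.36×10¹¹ m.
L = 0.810 × 3.828×10²⁶ = 3.10×10²⁶ W.
Flux: S = L/(4πd²) = 3.10×10²⁶/(4π×(5.36×10¹¹)²) = 85.9 W m⁻².
From T_eq⁴ = S(1−A)/(4σ): 1−A = 4σT_eq⁴/S.
1−A = 4 × 5.67×10⁻⁸ × (116)⁴ / 85.9 = 0.478.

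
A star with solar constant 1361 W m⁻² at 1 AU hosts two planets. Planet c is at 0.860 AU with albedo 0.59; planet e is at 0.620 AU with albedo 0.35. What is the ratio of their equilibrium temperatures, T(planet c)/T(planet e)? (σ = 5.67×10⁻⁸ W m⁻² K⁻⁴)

T_eq = [S₀(1−A)/(4σd²)]^(1/4), so T ∝ (1−A)^(1/4) / √d.
T₁ = [1361×0.41/(4×5.67×10⁻⁸×0.860²)]^(1/4) = 240.16 K.
T₂ = [1361×0.65/(4×5.67×10⁻⁸×0.620²)]^(1/4) = 317.38 K.

T₁/T₂ ≈ 0.757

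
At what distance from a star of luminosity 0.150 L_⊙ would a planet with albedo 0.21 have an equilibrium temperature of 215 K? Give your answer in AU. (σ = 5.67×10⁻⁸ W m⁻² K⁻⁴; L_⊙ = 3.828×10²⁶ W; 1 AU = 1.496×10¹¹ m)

d ≈ 0.577 AU

L = 0.150 × 3.828×10²⁶ = 5.74×10²⁵ W.
From T_eq⁴ = L(1−A)/(16πσd²): d = √[L(1−A)/(16πσT_eq⁴)].
d = √[5.74×10²⁵ × 0.79 / (16π × 5.67×10⁻⁸ × (215)⁴)] = 8.63×10¹⁰ m = 0.577 AU.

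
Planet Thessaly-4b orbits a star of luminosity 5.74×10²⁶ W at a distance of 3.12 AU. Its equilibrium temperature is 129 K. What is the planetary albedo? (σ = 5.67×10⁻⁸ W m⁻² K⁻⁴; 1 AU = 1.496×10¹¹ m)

A ≈ 0.70

d = 3.12 AU = 4.67×10¹¹ m.
Flux: S = L/(4πd²) = 5.74×10²⁶/(4π×(4.67×10¹¹)²) = 210 W m⁻².
From T_eq⁴ = S(1−A)/(4σ): 1−A = 4σT_eq⁴/S.
1−A = 4 × 5.67×10⁻⁸ × (129)⁴ / 210 = 0.300.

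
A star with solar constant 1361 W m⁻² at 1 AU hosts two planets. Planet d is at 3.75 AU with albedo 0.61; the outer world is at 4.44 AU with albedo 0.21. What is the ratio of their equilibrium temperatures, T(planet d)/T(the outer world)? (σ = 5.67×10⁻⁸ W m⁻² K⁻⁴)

T₁/T₂ ≈ 0.912

T_eq = [S₀(1−A)/(4σd²)]^(1/4), so T ∝ (1−A)^(1/4) / √d.
T₁ = [1361×0.39/(4×5.67×10⁻⁸×3.75²)]^(1/4) = 113.58 K.
T₂ = [1361×0.79/(4×5.67×10⁻⁸×4.44²)]^(1/4) = 124.53 K.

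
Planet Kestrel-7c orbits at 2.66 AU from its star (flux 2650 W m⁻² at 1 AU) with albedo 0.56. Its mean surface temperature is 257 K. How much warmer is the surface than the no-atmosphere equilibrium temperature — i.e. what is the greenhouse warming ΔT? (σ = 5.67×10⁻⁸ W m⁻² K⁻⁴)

S = 2650/2.66² = 374.5 W m⁻².
T_eq = [S(1−A)/(4σ)]^(1/4) = [374.5×0.44/(4×5.67×10⁻⁸)]^(1/4) = 164.2 K.
ΔT = T_surf − T_eq = 257 − 164.2.

ΔT ≈ 92.8 K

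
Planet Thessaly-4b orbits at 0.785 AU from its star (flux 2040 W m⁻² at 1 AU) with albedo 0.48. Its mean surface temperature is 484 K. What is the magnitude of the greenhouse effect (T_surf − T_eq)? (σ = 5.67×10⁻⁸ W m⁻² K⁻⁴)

ΔT ≈ 188.8 K

S = 2040/0.785² = 3310 W m⁻².
T_eq = [S(1−A)/(4σ)]^(1/4) = [3310×0.52/(4×5.67×10⁻⁸)]^(1/4) = 295.2 K.
ΔT = T_surf − T_eq = 484 − 295.2.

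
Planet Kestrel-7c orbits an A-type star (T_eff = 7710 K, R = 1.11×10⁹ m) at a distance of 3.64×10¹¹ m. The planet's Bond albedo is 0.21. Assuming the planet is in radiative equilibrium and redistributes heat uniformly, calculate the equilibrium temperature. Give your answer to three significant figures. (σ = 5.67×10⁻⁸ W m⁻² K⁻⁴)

L = 4πR_⋆²σT_⋆⁴ = 4π(1.11×10⁹)² × 5.67×10⁻⁸ × (7710)⁴ = 3.10×10²⁷ W.
S = L/(4πd²) = 1860 W m⁻².
Energy balance: absorbed = emitted ⇒ πR²·S(1−A) = 4πR²·σT_eq⁴, so T_eq⁴ = S(1−A)/(4σ).
T_eq = [1860 × 0.79 / (4 × 5.67×10⁻⁸)]^(1/4) = (6.49×10⁹)^(1/4) = 284 K.

T_eq ≈ 284 K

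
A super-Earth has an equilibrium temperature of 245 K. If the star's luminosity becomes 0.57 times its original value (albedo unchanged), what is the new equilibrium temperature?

T_eq ∝ L^(1/4) · d^(−1/2).
T′ = 245 × 0.57^(1/4) = 213 K.

T_eq ≈ 213 K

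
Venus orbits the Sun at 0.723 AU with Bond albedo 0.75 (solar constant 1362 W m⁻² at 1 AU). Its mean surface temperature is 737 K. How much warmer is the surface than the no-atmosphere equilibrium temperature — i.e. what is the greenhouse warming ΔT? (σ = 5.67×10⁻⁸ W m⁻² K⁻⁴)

ΔT ≈ 505.5 K

S = 1362/0.723² = 2606 W m⁻².
T_eq = [S(1−A)/(4σ)]^(1/4) = [2606×0.25/(4×5.67×10⁻⁸)]^(1/4) = 231.5 K.
ΔT = T_surf − T_eq = 737 − 231.5.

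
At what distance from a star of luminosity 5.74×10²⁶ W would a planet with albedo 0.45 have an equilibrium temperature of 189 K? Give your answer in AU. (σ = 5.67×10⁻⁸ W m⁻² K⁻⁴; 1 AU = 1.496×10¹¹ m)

From T_eq⁴ = L(1−A)/(16πσd²): d = √[L(1−A)/(16πσT_eq⁴)].
d = √[5.74×10²⁶ × 0.55 / (16π × 5.67×10⁻⁸ × (189)⁴)] = 2.95×10¹¹ m = 1.97 AU.

d ≈ 1.97 AU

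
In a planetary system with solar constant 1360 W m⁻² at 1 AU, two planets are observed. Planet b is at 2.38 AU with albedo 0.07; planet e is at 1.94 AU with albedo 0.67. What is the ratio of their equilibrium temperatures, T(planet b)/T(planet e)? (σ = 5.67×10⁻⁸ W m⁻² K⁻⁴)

T_eq = [S₀(1−A)/(4σd²)]^(1/4), so T ∝ (1−A)^(1/4) / √d.
T₁ = [1360×0.93/(4×5.67×10⁻⁸×2.38²)]^(1/4) = 177.14 K.
T₂ = [1360×0.33/(4×5.67×10⁻⁸×1.94²)]^(1/4) = 151.43 K.

T₁/T₂ ≈ 1.170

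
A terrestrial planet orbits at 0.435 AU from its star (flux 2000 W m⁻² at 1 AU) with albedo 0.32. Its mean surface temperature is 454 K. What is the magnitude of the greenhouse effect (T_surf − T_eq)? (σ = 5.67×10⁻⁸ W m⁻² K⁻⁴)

ΔT ≈ 32.1 K

S = 2000/0.435² = 1.057×10⁴ W m⁻².
T_eq = [S(1−A)/(4σ)]^(1/4) = [1.057×10⁴×0.68/(4×5.67×10⁻⁸)]^(1/4) = 421.9 K.
ΔT = T_surf − T_eq = 454 − 421.9.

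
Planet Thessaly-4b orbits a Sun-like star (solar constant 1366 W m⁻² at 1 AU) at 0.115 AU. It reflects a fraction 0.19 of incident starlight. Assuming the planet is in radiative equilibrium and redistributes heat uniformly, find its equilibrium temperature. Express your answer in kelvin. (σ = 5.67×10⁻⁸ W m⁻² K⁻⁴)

T_eq ≈ 779 K

Flux at 0.115 AU: S = 1366/0.115² = 1.03×10⁵ W m⁻².
Energy balance: absorbed = emitted ⇒ πR²·S(1−A) = 4πR²·σT_eq⁴, so T_eq⁴ = S(1−A)/(4σ).
T_eq = [1.03×10⁵ × 0.81 / (4 × 5.67×10⁻⁸)]^(1/4) = (3.69×10¹¹)^(1/4) = 779 K.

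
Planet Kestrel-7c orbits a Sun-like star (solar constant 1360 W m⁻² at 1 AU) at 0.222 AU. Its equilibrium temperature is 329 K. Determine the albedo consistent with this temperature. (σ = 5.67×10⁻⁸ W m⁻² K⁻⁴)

Flux at 0.222 AU: S = 1360/0.222² = 2.76×10⁴ W m⁻².
From T_eq⁴ = S(1−A)/(4σ): 1−A = 4σT_eq⁴/S.
1−A = 4 × 5.67×10⁻⁸ × (329)⁴ / 2.76×10⁴ = 0.096.

A ≈ 0.90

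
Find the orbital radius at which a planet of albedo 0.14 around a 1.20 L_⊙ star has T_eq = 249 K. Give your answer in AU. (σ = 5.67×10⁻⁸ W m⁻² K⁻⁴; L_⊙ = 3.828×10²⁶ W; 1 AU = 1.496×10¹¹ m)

L = 1.20 × 3.828×10²⁶ = 4.59×10²⁶ W.
From T_eq⁴ = L(1−A)/(16πσd²): d = √[L(1−A)/(16πσT_eq⁴)].
d = √[4.59×10²⁶ × 0.86 / (16π × 5.67×10⁻⁸ × (249)⁴)] = 1.90×10¹¹ m = 1.27 AU.

d ≈ 1.27 AU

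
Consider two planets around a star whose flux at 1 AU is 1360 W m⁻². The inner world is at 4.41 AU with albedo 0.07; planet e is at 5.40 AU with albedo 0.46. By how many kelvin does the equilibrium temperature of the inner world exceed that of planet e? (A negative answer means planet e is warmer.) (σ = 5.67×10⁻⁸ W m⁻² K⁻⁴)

ΔT ≈ 27.5 K

T_eq = [S₀(1−A)/(4σd²)]^(1/4), so T ∝ (1−A)^(1/4) / √d.
T₁ = [1360×0.93/(4×5.67×10⁻⁸×4.41²)]^(1/4) = 130.13 K.
T₂ = [1360×0.54/(4×5.67×10⁻⁸×5.40²)]^(1/4) = 102.65 K.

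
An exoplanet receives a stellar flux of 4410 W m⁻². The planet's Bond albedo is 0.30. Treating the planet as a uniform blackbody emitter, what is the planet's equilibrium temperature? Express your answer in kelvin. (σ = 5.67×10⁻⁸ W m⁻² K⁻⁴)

T_eq ≈ 342 K

Energy balance: absorbed = emitted ⇒ πR²·S(1−A) = 4πR²·σT_eq⁴, so T_eq⁴ = S(1−A)/(4σ).
T_eq = [4410 × 0.70 / (4 × 5.67×10⁻⁸)]^(1/4) = (1.36×10¹⁰)^(1/4) = 342 K.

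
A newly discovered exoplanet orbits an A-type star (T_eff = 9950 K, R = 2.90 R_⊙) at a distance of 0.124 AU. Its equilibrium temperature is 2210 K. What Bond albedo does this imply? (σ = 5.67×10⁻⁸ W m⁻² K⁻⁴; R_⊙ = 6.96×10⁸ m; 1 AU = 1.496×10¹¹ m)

R_⋆ = 2.90 × 6.96×10⁸ = 2.02×10⁹ m.
d = 0.124 AU = 1.86×10¹⁰ m.
L = 4πR_⋆²σT_⋆⁴ = 4π(2.02×10⁹)² × 5.67×10⁻⁸ × (9950)⁴ = 2.85×10²⁸ W.
S = L/(4πd²) = 6.58×10⁶ W m⁻².
From T_eq⁴ = S(1−A)/(4σ): 1−A = 4σT_eq⁴/S.
1−A = 4 × 5.67×10⁻⁸ × (2210)⁴ / 6.58×10⁶ = 0.822.

A ≈ 0.18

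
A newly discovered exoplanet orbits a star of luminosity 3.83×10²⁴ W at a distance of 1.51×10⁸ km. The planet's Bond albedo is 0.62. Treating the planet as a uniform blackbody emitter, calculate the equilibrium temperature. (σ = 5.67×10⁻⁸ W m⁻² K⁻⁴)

T_eq ≈ 68.8 K

d = 1.51×10⁸ km = 1.51×10¹¹ m.
Flux: S = L/(4πd²) = 3.83×10²⁴/(4π×(1.51×10¹¹)²) = 13.4 W m⁻².
Energy balance: absorbed = emitted ⇒ πR²·S(1−A) = 4πR²·σT_eq⁴, so T_eq⁴ = S(1−A)/(4σ).
T_eq = [13.4 × 0.38 / (4 × 5.67×10⁻⁸)]^(1/4) = (2.24×10⁷)^(1/4) = 68.8 K.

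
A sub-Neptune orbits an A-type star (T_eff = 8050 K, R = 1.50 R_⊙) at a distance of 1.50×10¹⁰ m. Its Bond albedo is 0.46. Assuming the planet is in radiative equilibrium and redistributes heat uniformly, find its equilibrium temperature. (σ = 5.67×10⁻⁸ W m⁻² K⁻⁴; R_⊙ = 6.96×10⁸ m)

R_⋆ = 1.50 × 6.96×10⁸ = 1.04×10⁹ m.
L = 4πR_⋆²σT_⋆⁴ = 4π(1.04×10⁹)² × 5.67×10⁻⁸ × (8050)⁴ = 3.26×10²⁷ W.
S = L/(4πd²) = 1.15×10⁶ W m⁻².
Energy balance: absorbed = emitted ⇒ πR²·S(1−A) = 4πR²·σT_eq⁴, so T_eq⁴ = S(1−A)/(4σ).
T_eq = [1.15×10⁶ × 0.54 / (4 × 5.67×10⁻⁸)]^(1/4) = (2.75×10¹²)^(1/4) = 1290 K.

T_eq ≈ 1290 K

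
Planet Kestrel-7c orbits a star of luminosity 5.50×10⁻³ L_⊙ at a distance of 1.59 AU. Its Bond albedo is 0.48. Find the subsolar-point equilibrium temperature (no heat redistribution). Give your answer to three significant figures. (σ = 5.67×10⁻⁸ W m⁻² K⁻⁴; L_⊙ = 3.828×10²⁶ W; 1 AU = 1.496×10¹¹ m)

d = 1.59 AU = 2.38×10¹¹ m.
L = 5.50×10⁻³ × 3.828×10²⁶ = 2.11×10²⁴ W.
Flux: S = L/(4πd²) = 2.11×10²⁴/(4π×(2.38×10¹¹)²) = 2.96 W m⁻².
At the subsolar point the surface absorbs S(1−A) and emits σT⁴ per unit area — no factor of 4, since only the local patch is in balance.
T = [2.96 × 0.52 / 5.67×10⁻⁸]^(1/4) = (2.72×10⁷)^(1/4) = 72.2 K.

T_ss ≈ 72.2 K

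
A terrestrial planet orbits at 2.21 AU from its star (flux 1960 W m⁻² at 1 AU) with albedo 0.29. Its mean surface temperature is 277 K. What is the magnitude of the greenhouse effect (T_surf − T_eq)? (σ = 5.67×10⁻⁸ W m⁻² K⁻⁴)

ΔT ≈ 88.7 K

S = 1960/2.21² = 401.3 W m⁻².
T_eq = [S(1−A)/(4σ)]^(1/4) = [401.3×0.71/(4×5.67×10⁻⁸)]^(1/4) = 188.3 K.
ΔT = T_surf − T_eq = 277 − 188.3.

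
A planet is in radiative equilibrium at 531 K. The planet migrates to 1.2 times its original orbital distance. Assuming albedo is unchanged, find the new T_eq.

T_eq ≈ 485 K

T_eq ∝ L^(1/4) · d^(−1/2).
T′ = 531 / 1.2^(1/2) = 485 K.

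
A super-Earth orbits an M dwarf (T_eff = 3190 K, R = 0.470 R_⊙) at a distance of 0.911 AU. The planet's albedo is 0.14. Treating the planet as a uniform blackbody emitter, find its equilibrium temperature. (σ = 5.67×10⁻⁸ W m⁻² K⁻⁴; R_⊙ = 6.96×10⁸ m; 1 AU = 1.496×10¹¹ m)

R_⋆ = 0.470 × 6.96×10⁸ = 3.27×10⁸ m.
d = 0.911 AU = 1.36×10¹¹ m.
L = 4πR_⋆²σT_⋆⁴ = 4π(3.27×10⁸)² × 5.67×10⁻⁸ × (3190)⁴ = 7.90×10²⁴ W.
S = L/(4πd²) = 33.8 W m⁻².
Energy balance: absorbed = emitted ⇒ πR²·S(1−A) = 4πR²·σT_eq⁴, so T_eq⁴ = S(1−A)/(4σ).
T_eq = [33.8 × 0.86 / (4 × 5.67×10⁻⁸)]^(1/4) = (1.28×10⁸)^(1/4) = 106 K.

T_eq ≈ 106 K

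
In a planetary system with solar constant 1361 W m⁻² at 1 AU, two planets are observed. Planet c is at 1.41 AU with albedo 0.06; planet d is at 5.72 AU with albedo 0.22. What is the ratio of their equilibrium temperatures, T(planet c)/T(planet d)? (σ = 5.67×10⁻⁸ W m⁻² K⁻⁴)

T_eq = [S₀(1−A)/(4σd²)]^(1/4), so T ∝ (1−A)^(1/4) / √d.
T₁ = [1361×0.94/(4×5.67×10⁻⁸×1.41²)]^(1/4) = 230.79 K.
T₂ = [1361×0.78/(4×5.67×10⁻⁸×5.72²)]^(1/4) = 109.37 K.

T₁/T₂ ≈ 2.110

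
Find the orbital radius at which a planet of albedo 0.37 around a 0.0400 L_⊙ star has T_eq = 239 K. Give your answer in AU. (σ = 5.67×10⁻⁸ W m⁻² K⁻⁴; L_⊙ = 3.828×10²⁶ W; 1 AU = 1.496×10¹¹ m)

L = 0.0400 × 3.828×10²⁶ = 1.53×10²⁵ W.
From T_eq⁴ = L(1−A)/(16πσd²): d = √[L(1−A)/(16πσT_eq⁴)].
d = √[1.53×10²⁵ × 0.63 / (16π × 5.67×10⁻⁸ × (239)⁴)] = 3.22×10¹⁰ m = 0.215 AU.

d ≈ 0.215 AU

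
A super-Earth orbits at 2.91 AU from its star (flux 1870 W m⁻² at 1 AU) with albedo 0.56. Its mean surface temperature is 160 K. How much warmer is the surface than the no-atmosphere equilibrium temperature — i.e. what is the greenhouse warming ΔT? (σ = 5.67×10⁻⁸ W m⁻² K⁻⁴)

ΔT ≈ 16.1 K

S = 1870/2.91² = 220.8 W m⁻².
T_eq = [S(1−A)/(4σ)]^(1/4) = [220.8×0.44/(4×5.67×10⁻⁸)]^(1/4) = 143.9 K.
ΔT = T_surf − T_eq = 160 − 143.9.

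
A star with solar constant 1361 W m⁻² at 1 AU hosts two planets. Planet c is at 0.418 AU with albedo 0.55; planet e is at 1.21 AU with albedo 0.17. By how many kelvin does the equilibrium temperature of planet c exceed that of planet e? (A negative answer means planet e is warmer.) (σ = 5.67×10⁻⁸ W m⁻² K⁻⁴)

T_eq = [S₀(1−A)/(4σd²)]^(1/4), so T ∝ (1−A)^(1/4) / √d.
T₁ = [1361×0.45/(4×5.67×10⁻⁸×0.418²)]^(1/4) = 352.59 K.
T₂ = [1361×0.83/(4×5.67×10⁻⁸×1.21²)]^(1/4) = 241.51 K.

ΔT ≈ 111.1 K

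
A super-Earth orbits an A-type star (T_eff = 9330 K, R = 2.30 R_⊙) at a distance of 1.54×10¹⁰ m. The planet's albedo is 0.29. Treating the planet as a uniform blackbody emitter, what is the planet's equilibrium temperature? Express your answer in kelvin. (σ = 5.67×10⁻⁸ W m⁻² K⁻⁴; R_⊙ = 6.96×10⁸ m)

T_eq ≈ 1950 K

R_⋆ = 2.30 × 6.96×10⁸ = 1.60×10⁹ m.
L = 4πR_⋆²σT_⋆⁴ = 4π(1.60×10⁹)² × 5.67×10⁻⁸ × (9330)⁴ = 1.38×10²⁸ W.
S = L/(4πd²) = 4.64×10⁶ W m⁻².
Energy balance: absorbed = emitted ⇒ πR²·S(1−A) = 4πR²·σT_eq⁴, so T_eq⁴ = S(1−A)/(4σ).
T_eq = [4.64×10⁶ × 0.71 / (4 × 5.67×10⁻⁸)]^(1/4) = (1.45×10¹³)^(1/4) = 1950 K.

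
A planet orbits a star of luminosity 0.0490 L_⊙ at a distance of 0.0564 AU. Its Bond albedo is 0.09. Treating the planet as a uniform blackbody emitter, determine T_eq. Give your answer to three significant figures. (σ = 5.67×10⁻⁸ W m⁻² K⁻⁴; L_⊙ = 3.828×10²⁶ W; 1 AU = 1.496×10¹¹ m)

T_eq ≈ 539 K

d = 0.0564 AU = 8.44×10⁹ m.
L = 0.0490 × 3.828×10²⁶ = 1.88×10²⁵ W.
Flux: S = L/(4πd²) = 1.88×10²⁵/(4π×(8.44×10⁹)²) = 2.10×10⁴ W m⁻².
Energy balance: absorbed = emitted ⇒ πR²·S(1−A) = 4πR²·σT_eq⁴, so T_eq⁴ = S(1−A)/(4σ).
T_eq = [2.10×10⁴ × 0.91 / (4 × 5.67×10⁻⁸)]^(1/4) = (8.41×10¹⁰)^(1/4) = 539 K.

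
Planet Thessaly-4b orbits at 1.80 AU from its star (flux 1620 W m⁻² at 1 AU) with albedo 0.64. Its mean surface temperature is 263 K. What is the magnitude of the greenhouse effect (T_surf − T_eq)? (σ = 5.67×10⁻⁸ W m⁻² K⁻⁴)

ΔT ≈ 95.2 K

S = 1620/1.80² = 500.0 W m⁻².
T_eq = [S(1−A)/(4σ)]^(1/4) = [500.0×0.36/(4×5.67×10⁻⁸)]^(1/4) = 167.8 K.
ΔT = T_surf − T_eq = 263 − 167.8.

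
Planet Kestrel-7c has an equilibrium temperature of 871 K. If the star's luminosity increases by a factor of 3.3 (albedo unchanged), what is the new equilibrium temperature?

T_eq ∝ L^(1/4) · d^(−1/2).
T′ = 871 × 3.3^(1/4) = 1170 K.

T_eq ≈ 1170 K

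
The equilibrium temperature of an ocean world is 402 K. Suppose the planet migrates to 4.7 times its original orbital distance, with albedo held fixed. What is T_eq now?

T_eq ≈ 185 K

T_eq ∝ L^(1/4) · d^(−1/2).
T′ = 402 / 4.7^(1/2) = 185 K.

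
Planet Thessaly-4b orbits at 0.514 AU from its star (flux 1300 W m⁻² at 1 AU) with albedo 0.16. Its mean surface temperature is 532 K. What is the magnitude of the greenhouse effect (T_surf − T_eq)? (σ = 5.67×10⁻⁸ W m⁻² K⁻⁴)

S = 1300/0.514² = 4921 W m⁻².
T_eq = [S(1−A)/(4σ)]^(1/4) = [4921×0.84/(4×5.67×10⁻⁸)]^(1/4) = 367.4 K.
ΔT = T_surf − T_eq = 532 − 367.4.

ΔT ≈ 164.6 K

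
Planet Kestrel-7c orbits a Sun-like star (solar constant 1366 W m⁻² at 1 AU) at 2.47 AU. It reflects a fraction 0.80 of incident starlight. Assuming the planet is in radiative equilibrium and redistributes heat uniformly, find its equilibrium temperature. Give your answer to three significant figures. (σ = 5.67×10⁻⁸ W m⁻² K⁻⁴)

T_eq ≈ 119 K

Flux at 2.47 AU: S = 1366/2.47² = 224 W m⁻².
Energy balance: absorbed = emitted ⇒ πR²·S(1−A) = 4πR²·σT_eq⁴, so T_eq⁴ = S(1−A)/(4σ).
T_eq = [224 × 0.20 / (4 × 5.67×10⁻⁸)]^(1/4) = (1.97×10⁸)^(1/4) = 119 K.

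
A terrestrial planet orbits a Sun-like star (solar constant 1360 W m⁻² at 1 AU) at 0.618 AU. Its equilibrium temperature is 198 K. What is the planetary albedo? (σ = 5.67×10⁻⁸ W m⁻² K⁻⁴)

Flux at 0.618 AU: S = 1360/0.618² = 3560 W m⁻².
From T_eq⁴ = S(1−A)/(4σ): 1−A = 4σT_eq⁴/S.
1−A = 4 × 5.67×10⁻⁸ × (198)⁴ / 3560 = 0.098.

A ≈ 0.90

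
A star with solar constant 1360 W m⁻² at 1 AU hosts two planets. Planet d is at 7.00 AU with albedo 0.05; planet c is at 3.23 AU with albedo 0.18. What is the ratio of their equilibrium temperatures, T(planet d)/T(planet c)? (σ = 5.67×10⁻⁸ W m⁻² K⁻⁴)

T_eq = [S₀(1−A)/(4σd²)]^(1/4), so T ∝ (1−A)^(1/4) / √d.
T₁ = [1360×0.95/(4×5.67×10⁻⁸×7.00²)]^(1/4) = 103.84 K.
T₂ = [1360×0.82/(4×5.67×10⁻⁸×3.23²)]^(1/4) = 147.34 K.

T₁/T₂ ≈ 0.705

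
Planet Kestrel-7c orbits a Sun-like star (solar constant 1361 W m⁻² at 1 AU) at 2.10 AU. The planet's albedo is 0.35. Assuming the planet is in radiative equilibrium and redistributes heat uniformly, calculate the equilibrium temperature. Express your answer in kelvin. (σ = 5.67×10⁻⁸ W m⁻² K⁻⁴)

Flux at 2.10 AU: S = 1361/2.10² = 309 W m⁻².
Energy balance: absorbed = emitted ⇒ πR²·S(1−A) = 4πR²·σT_eq⁴, so T_eq⁴ = S(1−A)/(4σ).
T_eq = [309 × 0.65 / (4 × 5.67×10⁻⁸)]^(1/4) = (8.84×10⁸)^(1/4) = 172 K.

T_eq ≈ 172 K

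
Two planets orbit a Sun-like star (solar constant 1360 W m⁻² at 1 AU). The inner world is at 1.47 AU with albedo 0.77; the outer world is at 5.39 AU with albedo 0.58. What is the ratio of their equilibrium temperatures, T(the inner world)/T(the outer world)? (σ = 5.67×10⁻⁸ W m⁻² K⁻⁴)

T_eq = [S₀(1−A)/(4σd²)]^(1/4), so T ∝ (1−A)^(1/4) / √d.
T₁ = [1360×0.23/(4×5.67×10⁻⁸×1.47²)]^(1/4) = 158.95 K.
T₂ = [1360×0.42/(4×5.67×10⁻⁸×5.39²)]^(1/4) = 96.49 K.

T₁/T₂ ≈ 1.647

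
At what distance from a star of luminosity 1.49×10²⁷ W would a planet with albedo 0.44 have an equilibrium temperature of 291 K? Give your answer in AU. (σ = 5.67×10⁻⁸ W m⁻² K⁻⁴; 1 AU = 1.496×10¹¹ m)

From T_eq⁴ = L(1−A)/(16πσd²): d = √[L(1−A)/(16πσT_eq⁴)].
d = √[1.49×10²⁷ × 0.56 / (16π × 5.67×10⁻⁸ × (291)⁴)] = 2.02×10¹¹ m = 1.35 AU.

d ≈ 1.35 AU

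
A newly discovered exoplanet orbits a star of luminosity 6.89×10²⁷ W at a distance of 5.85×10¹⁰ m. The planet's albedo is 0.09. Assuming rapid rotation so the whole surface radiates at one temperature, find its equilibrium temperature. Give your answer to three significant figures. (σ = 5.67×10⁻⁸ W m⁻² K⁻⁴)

T_eq ≈ 895 K

Flux: S = L/(4πd²) = 6.89×10²⁷/(4π×(5.85×10¹⁰)²) = 1.60×10⁵ W m⁻².
Energy balance: absorbed = emitted ⇒ πR²·S(1−A) = 4πR²·σT_eq⁴, so T_eq⁴ = S(1−A)/(4σ).
T_eq = [1.60×10⁵ × 0.91 / (4 × 5.67×10⁻⁸)]^(1/4) = (6.43×10¹¹)^(1/4) = 895 K.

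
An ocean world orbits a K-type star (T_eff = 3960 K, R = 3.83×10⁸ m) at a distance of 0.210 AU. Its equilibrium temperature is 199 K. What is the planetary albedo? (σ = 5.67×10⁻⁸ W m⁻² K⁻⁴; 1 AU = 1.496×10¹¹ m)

d = 0.210 AU = 3.14×10¹⁰ m.
L = 4πR_⋆²σT_⋆⁴ = 4π(3.83×10⁸)² × 5.67×10⁻⁸ × (3960)⁴ = 2.57×10²⁵ W.
S = L/(4πd²) = 2070 W m⁻².
From T_eq⁴ = S(1−A)/(4σ): 1−A = 4σT_eq⁴/S.
1−A = 4 × 5.67×10⁻⁸ × (199)⁴ / 2070 = 0.172.

A ≈ 0.83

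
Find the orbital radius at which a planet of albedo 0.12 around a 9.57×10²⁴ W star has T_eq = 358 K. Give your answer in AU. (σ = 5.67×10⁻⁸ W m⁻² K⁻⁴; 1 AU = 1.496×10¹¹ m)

From T_eq⁴ = L(1−A)/(16πσd²): d = √[L(1−A)/(16πσT_eq⁴)].
d = √[9.57×10²⁴ × 0.88 / (16π × 5.67×10⁻⁸ × (358)⁴)] = 1.34×10¹⁰ m = 0.0897 AU.

d ≈ 0.0897 AU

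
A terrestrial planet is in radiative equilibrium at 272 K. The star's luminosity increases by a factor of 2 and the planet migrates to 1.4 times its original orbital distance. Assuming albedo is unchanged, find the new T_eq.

T_eq ∝ L^(1/4) · d^(−1/2).
T′ = 272 × 2^(1/4) / 1.4^(1/2) = 273 K.

T_eq ≈ 273 K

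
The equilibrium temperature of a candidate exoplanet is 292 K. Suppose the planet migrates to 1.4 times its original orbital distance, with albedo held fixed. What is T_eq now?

T_eq ∝ L^(1/4) · d^(−1/2).
T′ = 292 / 1.4^(1/2) = 247 K.

T_eq ≈ 247 K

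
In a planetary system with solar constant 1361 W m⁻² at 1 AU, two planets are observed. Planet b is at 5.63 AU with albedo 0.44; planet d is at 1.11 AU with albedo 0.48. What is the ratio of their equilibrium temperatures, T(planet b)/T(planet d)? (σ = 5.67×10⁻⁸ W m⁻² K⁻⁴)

T₁/T₂ ≈ 0.452

T_eq = [S₀(1−A)/(4σd²)]^(1/4), so T ∝ (1−A)^(1/4) / √d.
T₁ = [1361×0.56/(4×5.67×10⁻⁸×5.63²)]^(1/4) = 101.47 K.
T₂ = [1361×0.52/(4×5.67×10⁻⁸×1.11²)]^(1/4) = 224.33 K.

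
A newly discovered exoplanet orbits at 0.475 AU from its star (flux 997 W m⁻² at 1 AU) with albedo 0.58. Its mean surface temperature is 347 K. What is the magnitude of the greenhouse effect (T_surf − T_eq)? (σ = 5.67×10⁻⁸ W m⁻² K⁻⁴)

ΔT ≈ 46.2 K

S = 997/0.475² = 4419 W m⁻².
T_eq = [S(1−A)/(4σ)]^(1/4) = [4419×0.42/(4×5.67×10⁻⁸)]^(1/4) = 300.8 K.
ΔT = T_surf − T_eq = 347 − 300.8.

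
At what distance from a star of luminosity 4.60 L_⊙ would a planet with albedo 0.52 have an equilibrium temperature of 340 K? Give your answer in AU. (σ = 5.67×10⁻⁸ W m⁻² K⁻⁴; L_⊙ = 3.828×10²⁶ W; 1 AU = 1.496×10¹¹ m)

d ≈ 0.996 AU

L = 4.60 × 3.828×10²⁶ = 1.76×10²⁷ W.
From T_eq⁴ = L(1−A)/(16πσd²): d = √[L(1−A)/(16πσT_eq⁴)].
d = √[1.76×10²⁷ × 0.48 / (16π × 5.67×10⁻⁸ × (340)⁴)] = 1.49×10¹¹ m = 0.996 AU.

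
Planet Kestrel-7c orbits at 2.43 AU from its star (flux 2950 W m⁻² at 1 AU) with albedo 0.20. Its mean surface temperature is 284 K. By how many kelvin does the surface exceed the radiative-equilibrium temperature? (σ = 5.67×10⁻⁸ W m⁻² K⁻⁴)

S = 2950/2.43² = 499.6 W m⁻².
T_eq = [S(1−A)/(4σ)]^(1/4) = [499.6×0.80/(4×5.67×10⁻⁸)]^(1/4) = 204.9 K.
ΔT = T_surf − T_eq = 284 − 204.9.

ΔT ≈ 79.1 K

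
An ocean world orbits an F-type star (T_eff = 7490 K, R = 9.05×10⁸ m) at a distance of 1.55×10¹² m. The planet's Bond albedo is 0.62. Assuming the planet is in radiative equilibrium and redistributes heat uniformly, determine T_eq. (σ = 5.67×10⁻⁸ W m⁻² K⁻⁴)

T_eq ≈ 100 K

L = 4πR_⋆²σT_⋆⁴ = 4π(9.05×10⁸)² × 5.67×10⁻⁸ × (7490)⁴ = 1.84×10²⁷ W.
S = L/(4πd²) = 60.8 W m⁻².
Energy balance: absorbed = emitted ⇒ πR²·S(1−A) = 4πR²·σT_eq⁴, so T_eq⁴ = S(1−A)/(4σ).
T_eq = [60.8 × 0.38 / (4 × 5.67×10⁻⁸)]^(1/4) = (1.02×10⁸)^(1/4) = 100 K.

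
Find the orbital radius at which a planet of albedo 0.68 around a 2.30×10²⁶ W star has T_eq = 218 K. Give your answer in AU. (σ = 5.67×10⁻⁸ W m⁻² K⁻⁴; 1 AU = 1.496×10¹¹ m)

From T_eq⁴ = L(1−A)/(16πσd²): d = √[L(1−A)/(16πσT_eq⁴)].
d = √[2.30×10²⁶ × 0.32 / (16π × 5.67×10⁻⁸ × (218)⁴)] = 1.07×10¹¹ m = 0.715 AU.

d ≈ 0.715 AU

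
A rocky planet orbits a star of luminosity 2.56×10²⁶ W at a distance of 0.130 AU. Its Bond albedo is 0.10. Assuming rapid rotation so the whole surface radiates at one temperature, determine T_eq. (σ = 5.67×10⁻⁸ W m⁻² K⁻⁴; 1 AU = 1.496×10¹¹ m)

T_eq ≈ 680 K

d = 0.130 AU = 1.94×10¹⁰ m.
Flux: S = L/(4πd²) = 2.56×10²⁶/(4π×(1.94×10¹⁰)²) = 5.39×10⁴ W m⁻².
Energy balance: absorbed = emitted ⇒ πR²·S(1−A) = 4πR²·σT_eq⁴, so T_eq⁴ = S(1−A)/(4σ).
T_eq = [5.39×10⁴ × 0.90 / (4 × 5.67×10⁻⁸)]^(1/4) = (2.14×10¹¹)^(1/4) = 680 K.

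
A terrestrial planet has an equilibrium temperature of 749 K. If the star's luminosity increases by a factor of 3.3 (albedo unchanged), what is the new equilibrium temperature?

T_eq ∝ L^(1/4) · d^(−1/2).
T′ = 749 × 3.3^(1/4) = 1010 K.

T_eq ≈ 1010 K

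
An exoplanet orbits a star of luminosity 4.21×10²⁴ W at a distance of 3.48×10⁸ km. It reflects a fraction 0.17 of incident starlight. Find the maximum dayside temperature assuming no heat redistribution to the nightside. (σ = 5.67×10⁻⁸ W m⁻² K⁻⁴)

T_ss ≈ 79.8 K

d = 3.48×10⁸ km = 3.48×10¹¹ m.
Flux: S = L/(4πd²) = 4.21×10²⁴/(4π×(3.48×10¹¹)²) = 2.77 W m⁻².
With no redistribution each surface element balances locally: S(1−A) = σT⁴.
T = [2.77 × 0.83 / 5.67×10⁻⁸]^(1/4) = (4.05×10⁷)^(1/4) = 79.8 K.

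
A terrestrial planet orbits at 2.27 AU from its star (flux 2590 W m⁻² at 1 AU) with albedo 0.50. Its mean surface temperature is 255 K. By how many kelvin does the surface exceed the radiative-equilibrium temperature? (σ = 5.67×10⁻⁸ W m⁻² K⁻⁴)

S = 2590/2.27² = 502.6 W m⁻².
T_eq = [S(1−A)/(4σ)]^(1/4) = [502.6×0.50/(4×5.67×10⁻⁸)]^(1/4) = 182.4 K.
ΔT = T_surf − T_eq = 255 − 182.4.

ΔT ≈ 72.6 K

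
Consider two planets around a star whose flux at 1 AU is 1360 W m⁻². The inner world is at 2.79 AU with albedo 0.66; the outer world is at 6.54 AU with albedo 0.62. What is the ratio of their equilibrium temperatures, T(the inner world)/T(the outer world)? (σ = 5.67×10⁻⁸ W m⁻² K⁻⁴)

T_eq = [S₀(1−A)/(4σd²)]^(1/4), so T ∝ (1−A)^(1/4) / √d.
T₁ = [1360×0.34/(4×5.67×10⁻⁸×2.79²)]^(1/4) = 127.22 K.
T₂ = [1360×0.38/(4×5.67×10⁻⁸×6.54²)]^(1/4) = 85.43 K.

T₁/T₂ ≈ 1.489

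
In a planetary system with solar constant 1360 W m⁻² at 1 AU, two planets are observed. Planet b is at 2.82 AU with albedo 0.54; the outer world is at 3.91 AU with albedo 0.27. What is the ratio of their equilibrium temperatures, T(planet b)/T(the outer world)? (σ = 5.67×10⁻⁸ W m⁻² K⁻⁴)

T_eq = [S₀(1−A)/(4σd²)]^(1/4), so T ∝ (1−A)^(1/4) / √d.
T₁ = [1360×0.46/(4×5.67×10⁻⁸×2.82²)]^(1/4) = 136.47 K.
T₂ = [1360×0.73/(4×5.67×10⁻⁸×3.91²)]^(1/4) = 130.08 K.

T₁/T₂ ≈ 1.049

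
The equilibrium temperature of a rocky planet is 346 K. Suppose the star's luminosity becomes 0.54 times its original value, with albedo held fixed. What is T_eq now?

T_eq ∝ L^(1/4) · d^(−1/2).
T′ = 346 × 0.54^(1/4) = 297 K.

T_eq ≈ 297 K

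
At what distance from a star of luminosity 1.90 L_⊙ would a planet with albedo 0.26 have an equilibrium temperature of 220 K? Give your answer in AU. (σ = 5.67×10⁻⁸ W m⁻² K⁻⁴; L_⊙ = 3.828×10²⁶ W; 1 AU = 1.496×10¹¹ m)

L = 1.90 × 3.828×10²⁶ = 7.27×10²⁶ W.
From T_eq⁴ = L(1−A)/(16πσd²): d = √[L(1−A)/(16πσT_eq⁴)].
d = √[7.27×10²⁶ × 0.74 / (16π × 5.67×10⁻⁸ × (220)⁴)] = 2.84×10¹¹ m = 1.90 AU.

d ≈ 1.90 AU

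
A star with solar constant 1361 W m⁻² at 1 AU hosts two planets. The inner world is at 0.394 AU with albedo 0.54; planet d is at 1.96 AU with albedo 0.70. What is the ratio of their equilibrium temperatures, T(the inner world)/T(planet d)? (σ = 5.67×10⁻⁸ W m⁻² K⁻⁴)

T₁/T₂ ≈ 2.482

T_eq = [S₀(1−A)/(4σd²)]^(1/4), so T ∝ (1−A)^(1/4) / √d.
T₁ = [1361×0.46/(4×5.67×10⁻⁸×0.394²)]^(1/4) = 365.17 K.
T₂ = [1361×0.30/(4×5.67×10⁻⁸×1.96²)]^(1/4) = 147.13 K.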